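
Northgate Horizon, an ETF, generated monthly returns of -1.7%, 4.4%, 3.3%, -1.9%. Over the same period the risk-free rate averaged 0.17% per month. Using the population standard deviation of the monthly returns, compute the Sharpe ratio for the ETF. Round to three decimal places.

r̄ = (-1.7 + 4.4 + 3.3 − 1.9) / 4 = 4.10 / 4 = 1.0250%
Population σ = √[Σ(r − r̄)² / 4] = √[32.5475 / 4] = √8.1369 = 2.8525%
Sharpe = (r̄ − rf) / σ = (1.0250 − 0.17) / 2.8525 = 0.8550 / 2.8525 = 0.2997

0.300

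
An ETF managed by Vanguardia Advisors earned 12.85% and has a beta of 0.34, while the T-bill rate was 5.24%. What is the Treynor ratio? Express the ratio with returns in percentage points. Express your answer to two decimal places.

Treynor = (Rp − Rf) / β = (12.85% − 5.24%) / 0.34 = 7.61 / 0.34 = 22.3824

22.38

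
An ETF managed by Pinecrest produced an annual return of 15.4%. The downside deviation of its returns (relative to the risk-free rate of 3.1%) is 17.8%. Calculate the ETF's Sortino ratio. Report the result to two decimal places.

Sortino = (Rp − Rf) / σd = (15.4% − 3.1%) / 17.8% = 12.30% / 17.8% = 0.6910

0.69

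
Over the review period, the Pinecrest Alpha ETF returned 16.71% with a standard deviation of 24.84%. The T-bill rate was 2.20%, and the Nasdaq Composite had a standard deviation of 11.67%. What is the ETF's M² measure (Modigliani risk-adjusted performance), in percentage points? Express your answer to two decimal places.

Sharpe = (Rp − Rf) / σp = (16.71% − 2.20%) / 24.84% = 0.5841
M² = Rf + Sharpe × σm = 2.20% + 0.5841 × 11.67% = 9.0164%

9.02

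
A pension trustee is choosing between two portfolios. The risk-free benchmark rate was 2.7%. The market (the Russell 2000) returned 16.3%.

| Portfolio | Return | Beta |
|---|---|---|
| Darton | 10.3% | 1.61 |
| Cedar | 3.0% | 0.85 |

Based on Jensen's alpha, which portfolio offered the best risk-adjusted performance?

Cedar

Darton: α = 10.3% − [2.7% + 1.61 × (16.3% − 2.7%)] = -14.296
Cedar: α = 3.0% − [2.7% + 0.85 × (16.3% − 2.7%)] = -11.260
Highest: Cedar (-11.260).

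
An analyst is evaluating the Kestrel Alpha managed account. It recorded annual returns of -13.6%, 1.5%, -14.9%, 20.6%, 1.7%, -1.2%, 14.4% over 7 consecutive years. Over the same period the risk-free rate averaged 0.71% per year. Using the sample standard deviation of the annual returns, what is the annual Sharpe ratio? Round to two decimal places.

0.04

μ = (-13.6 + 1.5 − 14.9 + 20.6 + 1.7 − 1.2 + 14.4) / 7 = 8.50 / 7 = 1.2143%
Σ(r − μ)² = 1034.9486; sample σ = √(1034.9486/6) = 13.1336%
Sharpe = (μ − rf) / σ = (1.2143 − 0.71) / 13.1336 = 0.5043 / 13.1336 = 0.0384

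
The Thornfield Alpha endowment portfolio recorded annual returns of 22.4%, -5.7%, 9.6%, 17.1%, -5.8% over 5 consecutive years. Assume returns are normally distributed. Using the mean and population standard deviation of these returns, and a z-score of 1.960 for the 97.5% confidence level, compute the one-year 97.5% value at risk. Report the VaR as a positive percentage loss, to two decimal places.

Mean return μ = 37.60 / 5 = 7.5200%
Σ(r − μ)² = 669.7080; population σ = √(669.7080/5) = 11.5733%
VaR = −(μ − z·σ) = −(7.5200 − 1.960 × 11.5733) = −(-15.1637) = 15.1637%

15.16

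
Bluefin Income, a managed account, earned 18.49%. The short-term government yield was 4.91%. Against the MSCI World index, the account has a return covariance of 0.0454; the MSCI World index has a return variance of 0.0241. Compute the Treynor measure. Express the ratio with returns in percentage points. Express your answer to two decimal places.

7.21

β = Cov / Var = 0.0454 / 0.0241 = 1.8838
Treynor = (Rp − Rf) / β = (18.49% − 4.91%) / 1.8838 = 13.58 / 1.8838 = 7.2088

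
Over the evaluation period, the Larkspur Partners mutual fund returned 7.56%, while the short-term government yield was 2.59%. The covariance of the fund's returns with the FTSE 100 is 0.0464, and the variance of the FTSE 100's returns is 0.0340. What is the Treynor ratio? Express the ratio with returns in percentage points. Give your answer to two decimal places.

3.64

β = Cov / Var = 0.0464 / 0.0340 = 1.3647
Treynor = (Rp − Rf) / β = (7.56% − 2.59%) / 1.3647 = 4.97 / 1.3647 = 3.6418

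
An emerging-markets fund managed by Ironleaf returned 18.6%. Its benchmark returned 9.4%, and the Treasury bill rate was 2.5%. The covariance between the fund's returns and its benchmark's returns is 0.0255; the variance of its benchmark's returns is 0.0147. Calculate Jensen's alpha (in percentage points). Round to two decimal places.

4.13

β = Cov / Var = 0.0255 / 0.0147 = 1.7347
E[R] = Rf + β(Rm − Rf) = 2.5% + 1.7347 × (9.4% − 2.5%) = 14.4694%
α = Rp − E[R] = 18.6% − 14.4694% = 4.1306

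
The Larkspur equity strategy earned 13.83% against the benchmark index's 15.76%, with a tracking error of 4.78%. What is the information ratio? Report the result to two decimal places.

-0.40

IR = (Rp − Rb) / TE = (13.83% − 15.76%) / 4.78% = -1.93% / 4.78% = -0.4038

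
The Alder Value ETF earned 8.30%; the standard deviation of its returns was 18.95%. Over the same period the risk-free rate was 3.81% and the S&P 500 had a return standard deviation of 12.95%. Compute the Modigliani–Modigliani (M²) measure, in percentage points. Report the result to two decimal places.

6.88

Sharpe = (Rp − Rf) / σp = (8.30% − 3.81%) / 18.95% = 0.2369
M² = Rf + Sharpe × σm = 3.81% + 0.2369 × 12.95% = 6.8779%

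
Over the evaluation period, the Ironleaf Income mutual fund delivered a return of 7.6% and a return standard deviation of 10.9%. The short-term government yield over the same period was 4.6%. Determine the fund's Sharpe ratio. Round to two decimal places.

0.28

Sharpe = (Rp − Rf) / σp = (7.6% − 4.6%) / 10.9% = 3.00% / 10.9% = 0.2752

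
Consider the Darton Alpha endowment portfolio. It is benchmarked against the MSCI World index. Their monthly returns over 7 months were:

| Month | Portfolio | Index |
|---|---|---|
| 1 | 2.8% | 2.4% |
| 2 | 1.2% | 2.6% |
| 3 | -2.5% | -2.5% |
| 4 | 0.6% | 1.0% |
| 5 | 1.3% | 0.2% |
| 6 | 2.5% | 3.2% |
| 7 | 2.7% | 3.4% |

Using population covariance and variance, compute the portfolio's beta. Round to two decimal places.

r̄p = 1.2286%,  r̄m = 1.4714%
Cov = Σ(rp − r̄p)(rm − r̄m) / 7 = 3.0680
Var(rm) = Σ(rm − r̄m)² / 7 = 3.7792
β = Cov / Var = 3.0680 / 3.7792 = 0.8118

0.81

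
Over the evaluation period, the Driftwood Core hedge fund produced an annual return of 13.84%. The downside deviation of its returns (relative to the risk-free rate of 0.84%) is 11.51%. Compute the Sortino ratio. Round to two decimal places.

1.13

Sortino = (Rp − Rf) / σd = (13.84% − 0.84%) / 11.51% = 13.00% / 11.51% = 1.1295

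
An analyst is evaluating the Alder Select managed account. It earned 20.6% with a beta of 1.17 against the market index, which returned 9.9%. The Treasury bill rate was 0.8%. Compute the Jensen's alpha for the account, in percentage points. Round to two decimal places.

9.15

CAPM expected return = Rf + β(Rm − Rf) = 0.8% + 1.17 × (9.9% − 0.8%) = 0.8 + 1.17 × 9.10 = 11.4470%
Jensen's α = Rp − E[R] = 20.6% − 11.4470% = 9.1530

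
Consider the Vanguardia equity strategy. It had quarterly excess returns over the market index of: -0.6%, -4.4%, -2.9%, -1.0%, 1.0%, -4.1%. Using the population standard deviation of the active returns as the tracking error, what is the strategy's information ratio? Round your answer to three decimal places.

-1.023

r̄ = (-0.6 − 4.4 − 2.9 − 1 + 1 − 4.1) / 6 = -2.0000%
Population std dev = √[22.9400 / 6] = 1.9553%
IR = r̄ / tracking error = -2.0000 / 1.9553 = -1.0229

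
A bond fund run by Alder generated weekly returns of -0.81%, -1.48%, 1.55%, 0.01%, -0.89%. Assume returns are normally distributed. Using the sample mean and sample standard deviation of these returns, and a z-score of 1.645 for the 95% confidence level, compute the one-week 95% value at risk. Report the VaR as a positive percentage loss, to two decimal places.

2.26

μ = (-0.81 − 1.48 + 1.55 + 0.01 − 0.89) / 5 = -1.620 / 5 = -0.3240%
Σ(r − μ)² = (-0.81 − (-0.3240))² + (-1.48 − (-0.3240))² + … = 5.5163
σ = √[5.5163 / 4] = 1.1743%
VaR = −(μ − z·σ) = −(-0.3240 − 1.645 × 1.1743) = −(-2.2557) = 2.2557%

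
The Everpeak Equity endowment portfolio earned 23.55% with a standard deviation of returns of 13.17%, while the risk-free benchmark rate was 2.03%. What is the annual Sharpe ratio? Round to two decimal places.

1.63

Sharpe = (Rp − Rf) / σp = (23.55% − 2.03%) / 13.17% = 21.52% / 13.17% = 1.6340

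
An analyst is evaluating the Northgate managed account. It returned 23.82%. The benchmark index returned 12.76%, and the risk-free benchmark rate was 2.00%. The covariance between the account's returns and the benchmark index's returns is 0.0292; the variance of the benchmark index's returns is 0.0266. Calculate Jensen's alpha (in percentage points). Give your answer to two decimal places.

10.01

β = Cov / Var = 0.0292 / 0.0266 = 1.0977
E[R] = Rf + β(Rm − Rf) = 2.00% + 1.0977 × (12.76% − 2.00%) = 13.8113%
α = Rp − E[R] = 23.82% − 13.8113% = 10.0087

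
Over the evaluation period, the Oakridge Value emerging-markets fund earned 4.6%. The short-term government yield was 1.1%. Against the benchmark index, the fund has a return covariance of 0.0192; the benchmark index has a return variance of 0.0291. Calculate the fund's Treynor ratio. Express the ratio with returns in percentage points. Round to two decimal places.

β = Cov / Var = 0.0192 / 0.0291 = 0.6598
Treynor = (Rp − Rf) / β = (4.6% − 1.1%) / 0.6598 = 3.50 / 0.6598 = 5.3046

5.30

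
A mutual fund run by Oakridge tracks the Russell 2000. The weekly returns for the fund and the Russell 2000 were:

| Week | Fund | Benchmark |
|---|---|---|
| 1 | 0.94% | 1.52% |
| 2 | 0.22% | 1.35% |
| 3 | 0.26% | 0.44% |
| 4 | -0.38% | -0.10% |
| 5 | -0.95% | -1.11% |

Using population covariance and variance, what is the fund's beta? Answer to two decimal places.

0.62

r̄p = 0.0180%,  r̄m = 0.4200%
Cov = Σ(rp − r̄p)(rm − r̄m) / 5 = 0.5790
Var(rm) = Σ(rm − r̄m)² / 5 = 0.9373
β = Cov / Var = 0.5790 / 0.9373 = 0.6177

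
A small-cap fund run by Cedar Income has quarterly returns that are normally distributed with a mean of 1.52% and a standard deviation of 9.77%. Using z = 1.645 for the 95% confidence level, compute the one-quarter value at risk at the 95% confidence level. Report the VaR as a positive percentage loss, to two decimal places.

VaR (as % loss) = −(μ − z·σ) = −(1.52% − 1.645 × 9.77%) = −(-14.55165%) = 14.55165%

14.55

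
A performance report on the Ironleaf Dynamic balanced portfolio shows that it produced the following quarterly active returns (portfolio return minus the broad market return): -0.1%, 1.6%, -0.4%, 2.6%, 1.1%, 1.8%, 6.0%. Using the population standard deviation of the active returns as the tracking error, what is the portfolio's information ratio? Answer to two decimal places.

0.91

r̄ = (-0.1 + 1.6 − 0.4 + 2.6 + 1.1 + 1.8 + 6) / 7 = 1.8000%
Population std dev = √[27.2600 / 7] = 1.9734%
IR = r̄ / tracking error = 1.8000 / 1.9734 = 0.9121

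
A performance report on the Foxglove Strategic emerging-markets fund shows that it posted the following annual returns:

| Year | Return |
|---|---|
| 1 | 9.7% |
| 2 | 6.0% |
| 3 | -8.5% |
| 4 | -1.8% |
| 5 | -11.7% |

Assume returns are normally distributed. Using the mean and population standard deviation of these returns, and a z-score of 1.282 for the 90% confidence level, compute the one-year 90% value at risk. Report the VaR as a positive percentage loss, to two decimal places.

11.75

μ = (9.7 + 6 − 8.5 − 1.8 − 11.7) / 5 = -6.30 / 5 = -1.2600%
Σ(r − μ)² = (9.7 − (-1.2600))² + (6 − (-1.2600))² + … = 334.5320
σ = √[334.5320 / 5] = 8.1796%
VaR = −(μ − z·σ) = −(-1.2600 − 1.282 × 8.1796) = −(-11.7462) = 11.7462%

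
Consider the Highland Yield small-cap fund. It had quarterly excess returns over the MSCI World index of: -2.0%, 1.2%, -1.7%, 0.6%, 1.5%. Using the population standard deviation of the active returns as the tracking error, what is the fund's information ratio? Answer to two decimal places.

-0.05

Mean return r̄ = -0.40 / 5 = -0.0800%
Σ(r − r̄)² = 10.9080; population σ = √(10.9080/5) = 1.4770%
IR = r̄ / tracking error = -0.0800 / 1.4770 = -0.0542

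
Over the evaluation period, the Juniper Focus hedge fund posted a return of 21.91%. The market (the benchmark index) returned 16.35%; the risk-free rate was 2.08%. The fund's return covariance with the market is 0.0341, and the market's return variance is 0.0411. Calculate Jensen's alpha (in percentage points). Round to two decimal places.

β = Cov / Var = 0.0341 / 0.0411 = 0.8297
E[R] = Rf + β(Rm − Rf) = 2.08% + 0.8297 × (16.35% − 2.08%) = 13.9198%
α = Rp − E[R] = 21.91% − 13.9198% = 7.9902

7.99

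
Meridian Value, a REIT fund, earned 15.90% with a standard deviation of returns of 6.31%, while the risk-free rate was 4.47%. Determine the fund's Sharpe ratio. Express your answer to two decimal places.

1.81

Sharpe = (Rp − Rf) / σp = (15.90% − 4.47%) / 6.31% = 11.43% / 6.31% = 1.8114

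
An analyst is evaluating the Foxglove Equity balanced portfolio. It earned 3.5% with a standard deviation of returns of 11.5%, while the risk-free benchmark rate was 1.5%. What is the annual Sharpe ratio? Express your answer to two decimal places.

Sharpe = (Rp − Rf) / σp = (3.5% − 1.5%) / 11.5% = 2.00% / 11.5% = 0.1739

0.17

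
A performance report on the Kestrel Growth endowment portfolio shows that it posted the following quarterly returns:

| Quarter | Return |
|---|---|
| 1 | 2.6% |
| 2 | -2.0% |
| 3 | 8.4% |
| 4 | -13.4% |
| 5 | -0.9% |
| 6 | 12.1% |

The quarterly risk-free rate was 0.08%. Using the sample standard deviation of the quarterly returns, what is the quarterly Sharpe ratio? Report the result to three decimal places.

μ = (2.6 − 2 + 8.4 − 13.4 − 0.9 + 12.1) / 6 = 6.80 / 6 = 1.1333%
Sample σ = √[Σ(r − μ)² / 5] = √[400.3933 / 5] = √80.0787 = 8.9487%
Sharpe = (μ − rf) / σ = (1.1333 − 0.08) / 8.9487 = 1.0533 / 8.9487 = 0.1177

0.118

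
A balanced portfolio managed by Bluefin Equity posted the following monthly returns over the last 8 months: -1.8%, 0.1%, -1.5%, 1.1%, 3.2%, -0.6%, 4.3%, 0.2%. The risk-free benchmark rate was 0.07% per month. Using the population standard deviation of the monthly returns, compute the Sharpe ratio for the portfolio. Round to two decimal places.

0.27

r̄ = (-1.8 + 0.1 − 1.5 + 1.1 + 3.2 − 0.6 + 4.3 + 0.2) / 8 = 0.6250%
Population σ = √[Σ(r − r̄)² / 8] = √[32.7150 / 8] = √4.0894 = 2.0222%
Sharpe = (r̄ − rf) / σ = (0.6250 − 0.07) / 2.0222 = 0.5550 / 2.0222 = 0.2745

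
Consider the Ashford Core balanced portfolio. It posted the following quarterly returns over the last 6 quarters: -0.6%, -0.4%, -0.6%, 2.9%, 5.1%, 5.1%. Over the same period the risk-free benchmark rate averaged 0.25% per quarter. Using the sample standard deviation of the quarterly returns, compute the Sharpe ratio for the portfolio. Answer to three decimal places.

Mean return r̄ = 11.50 / 6 = 1.9167%
Σ(r − r̄)² = (-0.6 − 1.9167)² + (-0.4 − 1.9167)² + (-0.6 − 1.9167)² + … = 39.2683
sample σ = √(39.2683 / 5) = √7.8537 = 2.8024%
Sharpe = (r̄ − rf) / σ = (1.9167 − 0.25) / 2.8024 = 1.6667 / 2.8024 = 0.5947

0.595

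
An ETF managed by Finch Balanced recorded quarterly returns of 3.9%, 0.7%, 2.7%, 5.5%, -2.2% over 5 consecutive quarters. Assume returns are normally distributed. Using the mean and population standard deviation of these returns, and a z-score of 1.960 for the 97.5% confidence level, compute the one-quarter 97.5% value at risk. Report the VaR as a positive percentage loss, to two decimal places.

r̄ = (3.9 + 0.7 + 2.7 + 5.5 − 2.2) / 5 = 2.1200%
Σ(r − r̄)² = 35.6080; population σ = √(35.6080/5) = 2.6686%
VaR = −(r̄ − z·σ) = −(2.1200 − 1.960 × 2.6686) = −(-3.1105) = 3.1105%

3.11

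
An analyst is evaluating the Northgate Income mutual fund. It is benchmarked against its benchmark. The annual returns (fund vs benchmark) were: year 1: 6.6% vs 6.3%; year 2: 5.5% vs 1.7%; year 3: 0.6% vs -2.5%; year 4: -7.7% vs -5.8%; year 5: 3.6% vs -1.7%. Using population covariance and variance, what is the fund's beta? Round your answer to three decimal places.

1.081

r̄p = 1.7200%,  r̄m = -0.4000%
Cov = Σ(rp − r̄p)(rm − r̄m) / 5 = 18.2820
Var(rm) = Σ(rm − r̄m)² / 5 = 16.9120
β = Cov / Var = 18.2820 / 16.9120 = 1.0810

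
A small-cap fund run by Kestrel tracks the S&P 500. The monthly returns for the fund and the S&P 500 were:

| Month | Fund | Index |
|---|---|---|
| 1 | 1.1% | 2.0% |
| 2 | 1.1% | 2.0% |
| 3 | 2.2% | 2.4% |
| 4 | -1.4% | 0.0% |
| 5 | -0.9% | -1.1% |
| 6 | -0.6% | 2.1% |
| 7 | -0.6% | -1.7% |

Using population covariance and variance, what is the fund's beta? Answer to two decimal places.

r̄p = 0.1286%,  r̄m = 0.8143%
Cov = Σ(rp − r̄p)(rm − r̄m) / 7 = 1.3853
Var(rm) = Σ(rm − r̄m)² / 7 = 2.5184
β = Cov / Var = 1.3853 / 2.5184 = 0.5501

0.55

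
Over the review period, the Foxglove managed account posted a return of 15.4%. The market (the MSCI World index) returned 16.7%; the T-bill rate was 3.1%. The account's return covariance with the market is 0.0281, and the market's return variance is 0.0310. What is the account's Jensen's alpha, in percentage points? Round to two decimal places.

-0.03

β = Cov / Var = 0.0281 / 0.0310 = 0.9065
E[R] = Rf + β(Rm − Rf) = 3.1% + 0.9065 × (16.7% − 3.1%) = 15.4284%
α = Rp − E[R] = 15.4% − 15.4284% = -0.0284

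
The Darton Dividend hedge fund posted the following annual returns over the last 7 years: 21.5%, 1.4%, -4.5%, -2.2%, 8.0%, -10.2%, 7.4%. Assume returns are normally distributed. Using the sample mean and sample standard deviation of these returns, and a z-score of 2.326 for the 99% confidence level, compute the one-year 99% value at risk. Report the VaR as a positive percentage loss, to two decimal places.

21.09

Mean return r̄ = 21.40 / 7 = 3.0571%
Σ(r − r̄)² = (21.5 − 3.0571)² + (1.4 − 3.0571)² + (-4.5 − 3.0571)² + … = 646.6771
sample σ = √(646.6771 / 6) = √107.7795 = 10.3817%
VaR = −(r̄ − z·σ) = −(3.0571 − 2.326 × 10.3817) = −(-21.0907) = 21.0907%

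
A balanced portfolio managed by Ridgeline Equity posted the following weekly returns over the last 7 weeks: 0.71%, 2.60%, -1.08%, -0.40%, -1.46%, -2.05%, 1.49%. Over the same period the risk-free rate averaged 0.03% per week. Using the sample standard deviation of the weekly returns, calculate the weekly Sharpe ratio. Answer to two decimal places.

μ = (0.71 + 2.6 − 1.08 − 0.4 − 1.46 − 2.05 + 1.49) / 7 = -0.190 / 7 = -0.0271%
Σ(r − μ)² = 17.1395; sample σ = √(17.1395/6) = 1.6901%
Sharpe = (μ − rf) / σ = (-0.0271 − 0.03) / 1.6901 = -0.0571 / 1.6901 = -0.0338

-0.03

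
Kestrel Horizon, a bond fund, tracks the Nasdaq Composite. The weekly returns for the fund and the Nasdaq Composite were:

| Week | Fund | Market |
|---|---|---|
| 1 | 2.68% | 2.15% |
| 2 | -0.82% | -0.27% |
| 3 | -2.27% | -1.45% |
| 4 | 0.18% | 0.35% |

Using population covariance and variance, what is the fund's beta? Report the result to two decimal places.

r̄p = -0.0575%,  r̄m = 0.1950%
Cov = Σ(rp − r̄p)(rm − r̄m) / 4 = 2.3457
Var(rm) = Σ(rm − r̄m)² / 4 = 1.6921
β = Cov / Var = 2.3457 / 1.6921 = 1.3863

1.39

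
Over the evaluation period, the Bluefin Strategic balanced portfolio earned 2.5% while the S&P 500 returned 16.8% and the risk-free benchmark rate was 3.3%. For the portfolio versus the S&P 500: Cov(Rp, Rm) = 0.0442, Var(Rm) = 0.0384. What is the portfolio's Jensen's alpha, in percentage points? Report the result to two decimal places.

-16.34

β = Cov / Var = 0.0442 / 0.0384 = 1.1510
E[R] = Rf + β(Rm − Rf) = 3.3% + 1.1510 × (16.8% − 3.3%) = 18.8385%
α = Rp − E[R] = 2.5% − 18.8385% = -16.3385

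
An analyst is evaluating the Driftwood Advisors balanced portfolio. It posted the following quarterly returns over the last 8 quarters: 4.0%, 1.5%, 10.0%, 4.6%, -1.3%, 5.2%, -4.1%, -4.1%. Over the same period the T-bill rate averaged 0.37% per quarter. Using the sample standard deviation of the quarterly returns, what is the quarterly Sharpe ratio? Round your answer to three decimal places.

0.325

r̄ = (4 + 1.5 + 10 + 4.6 − 1.3 + 5.2 − 4.1 − 4.1) / 8 = 1.9750%
Σ(r − r̄)² = 170.5550; sample σ = √(170.5550/7) = 4.9361%
Sharpe = (r̄ − rf) / σ = (1.9750 − 0.37) / 4.9361 = 1.6050 / 4.9361 = 0.3252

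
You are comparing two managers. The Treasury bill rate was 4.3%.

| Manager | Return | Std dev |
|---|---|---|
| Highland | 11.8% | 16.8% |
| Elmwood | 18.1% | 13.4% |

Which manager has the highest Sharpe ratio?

Elmwood

Highland: Sharpe ratio = (11.8% − 4.3%) / 16.8% = 0.446
Elmwood: Sharpe ratio = (18.1% − 4.3%) / 13.4% = 1.030
Highest: Elmwood (1.030).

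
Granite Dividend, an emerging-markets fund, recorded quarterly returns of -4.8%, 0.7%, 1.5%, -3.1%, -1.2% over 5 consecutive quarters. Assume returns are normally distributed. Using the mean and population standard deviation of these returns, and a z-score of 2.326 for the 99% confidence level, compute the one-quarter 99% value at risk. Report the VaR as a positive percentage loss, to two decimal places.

Mean return r̄ = -6.90 / 5 = -1.3800%
Σ(r − r̄)² = 27.3080; population σ = √(27.3080/5) = 2.3370%
VaR = −(r̄ − z·σ) = −(-1.3800 − 2.326 × 2.3370) = −(-6.8159) = 6.8159%

6.82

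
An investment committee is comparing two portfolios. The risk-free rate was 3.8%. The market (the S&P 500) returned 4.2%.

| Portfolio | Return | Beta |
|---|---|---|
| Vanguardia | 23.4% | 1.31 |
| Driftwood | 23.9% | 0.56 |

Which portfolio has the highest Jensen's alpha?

Vanguardia: α = 23.4% − [3.8% + 1.31 × (4.2% − 3.8%)] = 19.076
Driftwood: α = 23.9% − [3.8% + 0.56 × (4.2% − 3.8%)] = 19.876
Highest: Driftwood (19.876).

Driftwood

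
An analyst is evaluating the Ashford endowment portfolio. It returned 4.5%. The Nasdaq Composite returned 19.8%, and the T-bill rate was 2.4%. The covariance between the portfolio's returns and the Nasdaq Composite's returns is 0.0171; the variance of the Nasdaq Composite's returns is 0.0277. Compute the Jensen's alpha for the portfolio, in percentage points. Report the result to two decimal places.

-8.64

β = Cov / Var = 0.0171 / 0.0277 = 0.6173
E[R] = Rf + β(Rm − Rf) = 2.4% + 0.6173 × (19.8% − 2.4%) = 13.1410%
α = Rp − E[R] = 4.5% − 13.1410% = -8.6410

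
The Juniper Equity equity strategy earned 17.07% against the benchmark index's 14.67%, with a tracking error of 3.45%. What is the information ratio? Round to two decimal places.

0.70

IR = (Rp − Rb) / TE = (17.07% − 14.67%) / 3.45% = 2.40% / 3.45% = 0.6957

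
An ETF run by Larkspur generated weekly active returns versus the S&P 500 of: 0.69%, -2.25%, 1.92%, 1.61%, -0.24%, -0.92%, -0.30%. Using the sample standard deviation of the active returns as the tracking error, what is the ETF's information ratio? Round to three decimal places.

0.050

Mean return r̄ = 0.510 / 7 = 0.0729%
Sample std dev = √[12.7739 / 6] = 1.4591%
IR = r̄ / tracking error = 0.0729 / 1.4591 = 0.0500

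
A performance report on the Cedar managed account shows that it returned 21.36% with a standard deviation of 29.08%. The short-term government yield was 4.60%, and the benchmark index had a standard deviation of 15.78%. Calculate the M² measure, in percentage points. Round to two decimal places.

13.69

Sharpe = (Rp − Rf) / σp = (21.36% − 4.60%) / 29.08% = 0.5763
M² = Rf + Sharpe × σm = 4.60% + 0.5763 × 15.78% = 13.6940%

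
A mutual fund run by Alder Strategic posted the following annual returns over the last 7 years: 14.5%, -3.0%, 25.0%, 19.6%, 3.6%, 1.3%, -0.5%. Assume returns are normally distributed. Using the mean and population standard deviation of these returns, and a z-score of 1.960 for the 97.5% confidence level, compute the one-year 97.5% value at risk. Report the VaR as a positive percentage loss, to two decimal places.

r̄ = (14.5 − 3 + 25 + 19.6 + 3.6 + 1.3 − 0.5) / 7 = 8.6429%
Σ(r − r̄)² = 720.4171; population σ = √(720.4171/7) = 10.1448%
VaR = −(r̄ − z·σ) = −(8.6429 − 1.960 × 10.1448) = −(-11.2409) = 11.2409%

11.24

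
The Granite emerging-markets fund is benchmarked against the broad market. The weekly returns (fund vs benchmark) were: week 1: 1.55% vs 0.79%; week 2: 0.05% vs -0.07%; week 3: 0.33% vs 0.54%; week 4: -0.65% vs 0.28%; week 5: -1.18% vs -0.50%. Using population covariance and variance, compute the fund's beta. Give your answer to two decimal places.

1.73

r̄p = 0.0200%,  r̄m = 0.2080%
Cov = Σ(rp − r̄p)(rm − r̄m) / 5 = 0.3573
Var(rm) = Σ(rm − r̄m)² / 5 = 0.2065
β = Cov / Var = 0.3573 / 0.2065 = 1.7303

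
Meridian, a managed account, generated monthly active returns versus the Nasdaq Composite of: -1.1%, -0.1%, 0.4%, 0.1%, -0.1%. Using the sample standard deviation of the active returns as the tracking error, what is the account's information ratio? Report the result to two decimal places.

Mean return μ = -0.80 / 5 = -0.1600%
Sample σ = √[Σ(r − μ)² / 4] = √[1.2720 / 4] = √0.3180 = 0.5639%
IR = μ / tracking error = -0.1600 / 0.5639 = -0.2837

-0.28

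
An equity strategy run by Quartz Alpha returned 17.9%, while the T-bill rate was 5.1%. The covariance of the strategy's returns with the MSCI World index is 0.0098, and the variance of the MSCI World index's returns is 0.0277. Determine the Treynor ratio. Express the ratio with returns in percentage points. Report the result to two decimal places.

36.18

β = Cov / Var = 0.0098 / 0.0277 = 0.3538
Treynor = (Rp − Rf) / β = (17.9% − 5.1%) / 0.3538 = 12.80 / 0.3538 = 36.1786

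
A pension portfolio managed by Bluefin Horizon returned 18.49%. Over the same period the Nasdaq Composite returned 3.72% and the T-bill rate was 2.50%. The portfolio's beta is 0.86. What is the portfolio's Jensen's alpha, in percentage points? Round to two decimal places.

CAPM expected return = Rf + β(Rm − Rf) = 2.50% + 0.86 × (3.72% − 2.50%) = 2.5 + 0.86 × 1.22 = 3.5492%
Jensen's α = Rp − E[R] = 18.49% − 3.5492% = 14.9408

14.94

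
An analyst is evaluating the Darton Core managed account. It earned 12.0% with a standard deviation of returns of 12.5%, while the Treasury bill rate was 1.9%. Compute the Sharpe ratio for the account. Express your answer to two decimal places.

Sharpe = (Rp − Rf) / σp = (12.0% − 1.9%) / 12.5% = 10.10% / 12.5% = 0.8080

0.81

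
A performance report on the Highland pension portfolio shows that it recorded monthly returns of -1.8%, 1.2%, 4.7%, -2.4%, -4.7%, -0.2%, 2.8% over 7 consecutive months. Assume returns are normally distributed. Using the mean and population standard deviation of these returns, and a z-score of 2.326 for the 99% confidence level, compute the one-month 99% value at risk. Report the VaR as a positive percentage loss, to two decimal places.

7.01

r̄ = (-1.8 + 1.2 + 4.7 − 2.4 − 4.7 − 0.2 + 2.8) / 7 = -0.40 / 7 = -0.0571%
Σ(r − r̄)² = (-1.8 − (-0.0571))² + (1.2 − (-0.0571))² + … = 62.4771
σ = √[62.4771 / 7] = 2.9875%
VaR = −(r̄ − z·σ) = −(-0.0571 − 2.326 × 2.9875) = −(-7.0060) = 7.0060%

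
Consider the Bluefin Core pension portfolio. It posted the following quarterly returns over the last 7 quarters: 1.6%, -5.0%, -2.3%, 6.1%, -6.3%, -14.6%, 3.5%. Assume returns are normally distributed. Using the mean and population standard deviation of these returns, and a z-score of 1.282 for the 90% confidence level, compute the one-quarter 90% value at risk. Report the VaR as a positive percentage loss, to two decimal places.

r̄ = (1.6 − 5 − 2.3 + 6.1 − 6.3 − 14.6 + 3.5) / 7 = -17.00 / 7 = -2.4286%
Σ(r − r̄)² = 293.8743; population σ = √(293.8743/7) = 6.4794%
VaR = −(r̄ − z·σ) = −(-2.4286 − 1.282 × 6.4794) = −(-10.7352) = 10.7352%

10.74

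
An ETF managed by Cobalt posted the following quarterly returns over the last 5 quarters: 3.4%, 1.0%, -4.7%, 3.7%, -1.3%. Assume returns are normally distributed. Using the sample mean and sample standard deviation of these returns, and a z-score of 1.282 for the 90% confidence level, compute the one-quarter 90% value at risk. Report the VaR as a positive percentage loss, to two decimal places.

Mean return r̄ = 2.10 / 5 = 0.4200%
Sample std dev = √[49.1480 / 4] = 3.5053%
VaR = −(r̄ − z·σ) = −(0.4200 − 1.282 × 3.5053) = −(-4.0738) = 4.0738%

4.07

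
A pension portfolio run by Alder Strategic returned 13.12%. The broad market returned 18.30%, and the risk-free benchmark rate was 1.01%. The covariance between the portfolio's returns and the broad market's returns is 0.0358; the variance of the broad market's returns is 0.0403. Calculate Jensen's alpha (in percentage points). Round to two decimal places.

-3.25

β = Cov / Var = 0.0358 / 0.0403 = 0.8883
E[R] = Rf + β(Rm − Rf) = 1.01% + 0.8883 × (18.30% − 1.01%) = 16.3687%
α = Rp − E[R] = 13.12% − 16.3687% = -3.2487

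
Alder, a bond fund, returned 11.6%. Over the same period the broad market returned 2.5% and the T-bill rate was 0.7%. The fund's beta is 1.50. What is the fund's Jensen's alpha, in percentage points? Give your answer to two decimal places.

CAPM expected return = Rf + β(Rm − Rf) = 0.7% + 1.50 × (2.5% − 0.7%) = 0.7 + 1.50 × 1.80 = 3.4000%
Jensen's α = Rp − E[R] = 11.6% − 3.4000% = 8.2000

8.20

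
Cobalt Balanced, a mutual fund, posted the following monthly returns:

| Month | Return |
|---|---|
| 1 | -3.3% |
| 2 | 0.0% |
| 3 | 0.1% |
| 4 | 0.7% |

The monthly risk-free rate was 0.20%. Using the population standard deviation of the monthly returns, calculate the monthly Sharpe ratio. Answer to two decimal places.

μ = (-3.3 + 0 + 0.1 + 0.7) / 4 = -2.50 / 4 = -0.6250%
Population σ = √[Σ(r − μ)² / 4] = √[9.8275 / 4] = √2.4569 = 1.5675%
Sharpe = (μ − rf) / σ = (-0.6250 − 0.2) / 1.5675 = -0.8250 / 1.5675 = -0.5263

-0.53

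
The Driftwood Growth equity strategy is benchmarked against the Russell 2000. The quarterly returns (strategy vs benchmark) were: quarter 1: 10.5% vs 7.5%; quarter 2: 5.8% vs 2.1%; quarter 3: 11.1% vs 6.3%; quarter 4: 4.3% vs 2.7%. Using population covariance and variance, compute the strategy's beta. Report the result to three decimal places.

1.185

r̄p = 7.9250%,  r̄m = 4.6500%
Cov = Σ(rp − r̄p)(rm − r̄m) / 4 = 6.2663
Var(rm) = Σ(rm − r̄m)² / 4 = 5.2875
β = Cov / Var = 6.2663 / 5.2875 = 1.1851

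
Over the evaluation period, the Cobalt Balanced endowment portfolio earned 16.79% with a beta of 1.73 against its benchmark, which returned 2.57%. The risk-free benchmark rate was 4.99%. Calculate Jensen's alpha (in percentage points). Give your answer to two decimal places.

15.99

CAPM expected return = Rf + β(Rm − Rf) = 4.99% + 1.73 × (2.57% − 4.99%) = 4.99 + 1.73 × -2.42 = 0.8034%
Jensen's α = Rp − E[R] = 16.79% − 0.8034% = 15.9866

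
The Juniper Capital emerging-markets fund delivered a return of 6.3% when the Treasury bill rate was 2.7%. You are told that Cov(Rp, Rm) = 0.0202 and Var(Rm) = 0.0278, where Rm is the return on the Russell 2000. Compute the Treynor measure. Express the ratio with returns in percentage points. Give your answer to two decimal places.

4.95

β = Cov / Var = 0.0202 / 0.0278 = 0.7266
Treynor = (Rp − Rf) / β = (6.3% − 2.7%) / 0.7266 = 3.60 / 0.7266 = 4.9546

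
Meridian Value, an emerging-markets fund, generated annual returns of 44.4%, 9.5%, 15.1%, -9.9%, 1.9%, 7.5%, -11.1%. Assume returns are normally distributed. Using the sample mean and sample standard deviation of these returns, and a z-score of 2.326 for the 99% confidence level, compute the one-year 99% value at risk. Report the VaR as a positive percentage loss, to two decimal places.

Mean return r̄ = 57.40 / 7 = 8.2000%
Sample σ = √[Σ(r − r̄)² / 6] = √[2100.0200 / 6] = √350.0033 = 18.7084%
VaR = −(r̄ − z·σ) = −(8.2000 − 2.326 × 18.7084) = −(-35.3157) = 35.3157%

35.32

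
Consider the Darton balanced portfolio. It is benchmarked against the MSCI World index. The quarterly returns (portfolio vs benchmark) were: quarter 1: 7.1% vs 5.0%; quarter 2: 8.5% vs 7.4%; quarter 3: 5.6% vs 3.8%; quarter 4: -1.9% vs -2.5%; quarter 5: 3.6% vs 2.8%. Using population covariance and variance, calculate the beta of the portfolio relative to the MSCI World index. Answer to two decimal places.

1.09

r̄p = 4.5800%,  r̄m = 3.3000%
Cov = Σ(rp − r̄p)(rm − r̄m) / 5 = 11.7880
Var(rm) = Σ(rm − r̄m)² / 5 = 10.7680
β = Cov / Var = 11.7880 / 10.7680 = 1.0947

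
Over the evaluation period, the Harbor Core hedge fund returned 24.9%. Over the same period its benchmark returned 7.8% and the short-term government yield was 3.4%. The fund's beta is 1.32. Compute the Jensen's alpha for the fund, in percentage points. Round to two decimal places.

15.69

CAPM expected return = Rf + β(Rm − Rf) = 3.4% + 1.32 × (7.8% − 3.4%) = 3.4 + 1.32 × 4.40 = 9.2080%
Jensen's α = Rp − E[R] = 24.9% − 9.2080% = 15.6920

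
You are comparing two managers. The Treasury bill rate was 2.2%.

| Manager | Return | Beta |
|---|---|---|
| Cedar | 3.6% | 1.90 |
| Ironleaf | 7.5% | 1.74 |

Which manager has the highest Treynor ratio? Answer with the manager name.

Ironleaf

Cedar: Treynor = (3.6% − 2.2%) / 1.90 = 0.737
Ironleaf: Treynor = (7.5% − 2.2%) / 1.74 = 3.046
Highest: Ironleaf (3.046).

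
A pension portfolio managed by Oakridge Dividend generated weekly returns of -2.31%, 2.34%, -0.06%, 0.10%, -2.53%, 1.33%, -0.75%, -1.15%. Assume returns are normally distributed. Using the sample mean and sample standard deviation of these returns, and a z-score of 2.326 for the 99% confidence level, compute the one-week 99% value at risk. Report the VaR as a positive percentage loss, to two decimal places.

μ = (-2.31 + 2.34 − 0.06 + 0.1 − 2.53 + 1.33 − 0.75 − 1.15) / 8 = -0.3788%
Σ(r − μ)² = (-2.31 − (-0.3788))² + (2.34 − (-0.3788))² + … = 19.7325
sample σ = √(19.7325 / 7) = √2.8189 = 1.6790%
VaR = −(μ − z·σ) = −(-0.3788 − 2.326 × 1.6790) = −(-4.2842) = 4.2842%

4.28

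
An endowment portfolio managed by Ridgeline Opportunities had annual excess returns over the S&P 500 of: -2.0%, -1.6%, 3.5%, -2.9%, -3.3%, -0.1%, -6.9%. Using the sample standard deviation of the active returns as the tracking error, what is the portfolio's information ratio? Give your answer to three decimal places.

Mean return μ = -13.30 / 7 = -1.9000%
Σ(r − μ)² = (-2 − (-1.9000))² + (-1.6 − (-1.9000))² + … = 60.4600
sample σ = √(60.4600 / 6) = √10.0767 = 3.1744%
IR = μ / tracking error = -1.9000 / 3.1744 = -0.5985

-0.599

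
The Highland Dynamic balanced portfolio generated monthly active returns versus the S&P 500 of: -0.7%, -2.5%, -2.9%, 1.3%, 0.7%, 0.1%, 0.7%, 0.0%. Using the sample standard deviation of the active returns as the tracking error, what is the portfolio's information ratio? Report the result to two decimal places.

-0.27

r̄ = (-0.7 − 2.5 − 2.9 + 1.3 + 0.7 + 0.1 + 0.7 + 0) / 8 = -0.4125%
Σ(r − r̄)² = (-0.7 − (-0.4125))² + (-2.5 − (-0.4125))² + … = 16.4688
σ = √[16.4688 / 7] = 1.5338%
IR = r̄ / tracking error = -0.4125 / 1.5338 = -0.2689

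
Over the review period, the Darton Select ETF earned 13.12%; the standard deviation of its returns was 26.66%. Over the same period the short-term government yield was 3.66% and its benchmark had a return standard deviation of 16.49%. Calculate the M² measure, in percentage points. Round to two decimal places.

9.51

Sharpe = (Rp − Rf) / σp = (13.12% − 3.66%) / 26.66% = 0.3548
M² = Rf + Sharpe × σm = 3.66% + 0.3548 × 16.49% = 9.5107%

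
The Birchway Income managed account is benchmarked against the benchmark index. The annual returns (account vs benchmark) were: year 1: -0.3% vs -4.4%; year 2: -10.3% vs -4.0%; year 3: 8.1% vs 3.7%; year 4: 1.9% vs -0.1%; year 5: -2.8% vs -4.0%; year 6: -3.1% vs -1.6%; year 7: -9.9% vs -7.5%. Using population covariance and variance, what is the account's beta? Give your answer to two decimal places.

r̄p = -2.3429%,  r̄m = -2.5571%
Cov = Σ(rp − r̄p)(rm − r̄m) / 7 = 17.2533
Var(rm) = Σ(rm − r̄m)² / 7 = 11.1567
β = Cov / Var = 17.2533 / 11.1567 = 1.5465

1.55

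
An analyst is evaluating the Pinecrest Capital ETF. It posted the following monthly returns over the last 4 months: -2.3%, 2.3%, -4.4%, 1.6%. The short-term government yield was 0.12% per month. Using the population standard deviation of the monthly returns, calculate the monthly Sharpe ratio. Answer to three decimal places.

-0.297

μ = (-2.3 + 2.3 − 4.4 + 1.6) / 4 = -0.7000%
Population σ = √[Σ(r − μ)² / 4] = √[30.5400 / 4] = √7.6350 = 2.7632%
Sharpe = (μ − rf) / σ = (-0.7000 − 0.12) / 2.7632 = -0.8200 / 2.7632 = -0.2968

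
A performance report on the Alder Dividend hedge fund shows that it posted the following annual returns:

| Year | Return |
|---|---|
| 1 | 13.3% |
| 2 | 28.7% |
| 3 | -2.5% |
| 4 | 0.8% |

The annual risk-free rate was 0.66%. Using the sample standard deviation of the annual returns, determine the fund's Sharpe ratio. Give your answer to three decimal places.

0.665

Mean return r̄ = 40.30 / 4 = 10.0750%
Sample σ = √[Σ(r − r̄)² / 3] = √[601.4475 / 3] = √200.4825 = 14.1592%
Sharpe = (r̄ − rf) / σ = (10.0750 − 0.66) / 14.1592 = 9.4150 / 14.1592 = 0.6649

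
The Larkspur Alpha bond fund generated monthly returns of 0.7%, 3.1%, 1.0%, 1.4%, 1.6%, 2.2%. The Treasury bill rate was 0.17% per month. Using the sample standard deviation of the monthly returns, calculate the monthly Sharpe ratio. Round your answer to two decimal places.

1.72

r̄ = (0.7 + 3.1 + 1 + 1.4 + 1.6 + 2.2) / 6 = 10.00 / 6 = 1.6667%
Σ(r − r̄)² = (0.7 − 1.6667)² + (3.1 − 1.6667)² + … = 3.7933
sample σ = √(3.7933 / 5) = √0.7587 = 0.8710%
Sharpe = (r̄ − rf) / σ = (1.6667 − 0.17) / 0.8710 = 1.4967 / 0.8710 = 1.7184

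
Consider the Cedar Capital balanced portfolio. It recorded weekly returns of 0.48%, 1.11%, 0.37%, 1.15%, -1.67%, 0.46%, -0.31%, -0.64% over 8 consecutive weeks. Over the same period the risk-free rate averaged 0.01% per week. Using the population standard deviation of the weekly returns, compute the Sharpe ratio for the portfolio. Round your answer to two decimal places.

Mean return r̄ = 0.950 / 8 = 0.1188%
Population σ = √[Σ(r − r̄)² / 8] = √[6.3153 / 8] = √0.7894 = 0.8885%
Sharpe = (r̄ − rf) / σ = (0.1188 − 0.01) / 0.8885 = 0.1088 / 0.8885 = 0.1225

0.12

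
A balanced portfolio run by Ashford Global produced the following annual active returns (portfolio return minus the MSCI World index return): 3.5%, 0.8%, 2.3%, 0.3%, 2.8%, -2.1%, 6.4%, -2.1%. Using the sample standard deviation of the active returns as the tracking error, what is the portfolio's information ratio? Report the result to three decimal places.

0.516

Mean return r̄ = 11.90 / 8 = 1.4875%
Σ(r − r̄)² = (3.5 − 1.4875)² + (0.8 − 1.4875)² + … = 58.1888
σ = √[58.1888 / 7] = 2.8832%
IR = r̄ / tracking error = 1.4875 / 2.8832 = 0.5159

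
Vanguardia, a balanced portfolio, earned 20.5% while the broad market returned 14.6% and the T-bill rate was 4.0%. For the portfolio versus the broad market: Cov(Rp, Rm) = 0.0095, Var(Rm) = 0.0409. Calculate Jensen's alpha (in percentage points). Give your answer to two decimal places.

β = Cov / Var = 0.0095 / 0.0409 = 0.2323
E[R] = Rf + β(Rm − Rf) = 4.0% + 0.2323 × (14.6% − 4.0%) = 6.4624%
α = Rp − E[R] = 20.5% − 6.4624% = 14.0376

14.04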